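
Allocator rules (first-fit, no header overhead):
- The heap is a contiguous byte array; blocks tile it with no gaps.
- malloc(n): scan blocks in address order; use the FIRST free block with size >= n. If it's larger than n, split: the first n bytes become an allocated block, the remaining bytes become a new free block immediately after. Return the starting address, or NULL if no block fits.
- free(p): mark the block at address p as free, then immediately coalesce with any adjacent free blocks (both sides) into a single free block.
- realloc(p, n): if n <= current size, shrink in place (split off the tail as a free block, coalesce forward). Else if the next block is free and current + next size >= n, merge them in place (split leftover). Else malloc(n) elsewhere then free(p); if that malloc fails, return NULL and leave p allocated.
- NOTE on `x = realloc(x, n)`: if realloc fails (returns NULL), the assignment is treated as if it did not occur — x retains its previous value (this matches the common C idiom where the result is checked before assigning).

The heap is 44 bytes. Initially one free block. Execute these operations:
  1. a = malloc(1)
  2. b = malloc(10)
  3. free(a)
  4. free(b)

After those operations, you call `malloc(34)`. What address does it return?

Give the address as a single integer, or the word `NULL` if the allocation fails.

Op 1: a = malloc(1) -> a = 0; heap: [0-0 ALLOC][1-43 FREE]
Op 2: b = malloc(10) -> b = 1; heap: [0-0 ALLOC][1-10 ALLOC][11-43 FREE]
Op 3: free(a) -> (freed a); heap: [0-0 FREE][1-10 ALLOC][11-43 FREE]
Op 4: free(b) -> (freed b); heap: [0-43 FREE]
malloc(34): first-fit scan over [0-43 FREE] -> 0

Answer: 0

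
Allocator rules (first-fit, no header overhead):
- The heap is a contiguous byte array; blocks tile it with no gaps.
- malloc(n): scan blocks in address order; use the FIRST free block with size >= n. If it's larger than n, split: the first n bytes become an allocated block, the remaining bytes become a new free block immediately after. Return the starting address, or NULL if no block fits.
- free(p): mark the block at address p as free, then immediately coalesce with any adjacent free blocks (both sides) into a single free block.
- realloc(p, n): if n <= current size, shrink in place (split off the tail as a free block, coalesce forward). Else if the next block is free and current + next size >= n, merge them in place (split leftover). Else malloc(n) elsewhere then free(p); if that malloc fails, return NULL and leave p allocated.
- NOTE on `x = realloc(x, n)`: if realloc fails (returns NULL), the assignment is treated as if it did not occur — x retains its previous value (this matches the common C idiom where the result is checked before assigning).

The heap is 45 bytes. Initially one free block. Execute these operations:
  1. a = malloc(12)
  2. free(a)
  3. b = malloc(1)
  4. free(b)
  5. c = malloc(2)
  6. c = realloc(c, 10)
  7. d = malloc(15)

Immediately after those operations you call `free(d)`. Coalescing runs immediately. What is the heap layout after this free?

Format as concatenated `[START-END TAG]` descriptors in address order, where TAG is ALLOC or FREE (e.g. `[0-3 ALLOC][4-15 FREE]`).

Op 1: a = malloc(12) -> a = 0; heap: [0-11 ALLOC][12-44 FREE]
Op 2: free(a) -> (freed a); heap: [0-44 FREE]
Op 3: b = malloc(1) -> b = 0; heap: [0-0 ALLOC][1-44 FREE]
Op 4: free(b) -> (freed b); heap: [0-44 FREE]
Op 5: c = malloc(2) -> c = 0; heap: [0-1 ALLOC][2-44 FREE]
Op 6: c = realloc(c, 10) -> c = 0; heap: [0-9 ALLOC][10-44 FREE]
Op 7: d = malloc(15) -> d = 10; heap: [0-9 ALLOC][10-24 ALLOC][25-44 FREE]
free(d): d = 10 -> block [10-24 ALLOC]; mark free, coalesce with adjacent free neighbors -> [0-9 ALLOC][10-44 FREE]

Answer: [0-9 ALLOC][10-44 FREE]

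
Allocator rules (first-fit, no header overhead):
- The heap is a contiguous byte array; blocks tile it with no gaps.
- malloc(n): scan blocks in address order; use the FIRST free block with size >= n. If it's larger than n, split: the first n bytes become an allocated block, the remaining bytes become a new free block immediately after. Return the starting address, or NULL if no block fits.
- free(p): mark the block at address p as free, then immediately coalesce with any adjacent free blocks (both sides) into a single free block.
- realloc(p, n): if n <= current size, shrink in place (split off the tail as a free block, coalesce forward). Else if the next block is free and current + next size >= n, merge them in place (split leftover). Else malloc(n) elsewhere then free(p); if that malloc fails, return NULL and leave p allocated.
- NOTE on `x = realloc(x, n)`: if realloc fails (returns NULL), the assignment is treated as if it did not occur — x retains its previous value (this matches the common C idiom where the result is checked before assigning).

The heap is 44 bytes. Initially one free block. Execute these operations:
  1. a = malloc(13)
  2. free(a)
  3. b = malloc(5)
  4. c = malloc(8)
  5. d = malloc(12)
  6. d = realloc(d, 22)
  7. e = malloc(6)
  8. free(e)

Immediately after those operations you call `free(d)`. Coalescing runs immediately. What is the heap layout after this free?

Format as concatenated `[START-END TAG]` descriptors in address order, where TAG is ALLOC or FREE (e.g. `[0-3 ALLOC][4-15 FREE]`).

Answer: [0-4 ALLOC][5-12 ALLOC][13-43 FREE]

Derivation:
Op 1: a = malloc(13) -> a = 0; heap: [0-12 ALLOC][13-43 FREE]
Op 2: free(a) -> (freed a); heap: [0-43 FREE]
Op 3: b = malloc(5) -> b = 0; heap: [0-4 ALLOC][5-43 FREE]
Op 4: c = malloc(8) -> c = 5; heap: [0-4 ALLOC][5-12 ALLOC][13-43 FREE]
Op 5: d = malloc(12) -> d = 13; heap: [0-4 ALLOC][5-12 ALLOC][13-24 ALLOC][25-43 FREE]
Op 6: d = realloc(d, 22) -> d = 13; heap: [0-4 ALLOC][5-12 ALLOC][13-34 ALLOC][35-43 FREE]
Op 7: e = malloc(6) -> e = 35; heap: [0-4 ALLOC][5-12 ALLOC][13-34 ALLOC][35-40 ALLOC][41-43 FREE]
Op 8: free(e) -> (freed e); heap: [0-4 ALLOC][5-12 ALLOC][13-34 ALLOC][35-43 FREE]
free(d): d = 13 -> block [13-34 ALLOC]; mark free, coalesce with adjacent free neighbors -> [0-4 ALLOC][5-12 ALLOC][13-43 FREE]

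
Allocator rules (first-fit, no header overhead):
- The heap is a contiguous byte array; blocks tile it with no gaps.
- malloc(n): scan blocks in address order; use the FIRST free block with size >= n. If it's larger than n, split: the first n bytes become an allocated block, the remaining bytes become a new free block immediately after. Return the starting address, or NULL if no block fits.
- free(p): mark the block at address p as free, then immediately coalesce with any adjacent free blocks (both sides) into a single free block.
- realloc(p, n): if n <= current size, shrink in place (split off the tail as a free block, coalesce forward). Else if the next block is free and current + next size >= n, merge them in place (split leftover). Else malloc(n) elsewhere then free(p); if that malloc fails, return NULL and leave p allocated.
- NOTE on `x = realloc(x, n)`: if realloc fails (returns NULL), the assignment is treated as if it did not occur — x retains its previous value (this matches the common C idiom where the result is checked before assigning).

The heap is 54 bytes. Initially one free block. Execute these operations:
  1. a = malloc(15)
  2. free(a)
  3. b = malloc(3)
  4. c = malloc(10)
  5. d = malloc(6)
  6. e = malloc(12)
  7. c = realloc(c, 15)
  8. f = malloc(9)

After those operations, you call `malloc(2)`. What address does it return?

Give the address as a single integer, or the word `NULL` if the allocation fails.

Answer: 46

Derivation:
Op 1: a = malloc(15) -> a = 0; heap: [0-14 ALLOC][15-53 FREE]
Op 2: free(a) -> (freed a); heap: [0-53 FREE]
Op 3: b = malloc(3) -> b = 0; heap: [0-2 ALLOC][3-53 FREE]
Op 4: c = malloc(10) -> c = 3; heap: [0-2 ALLOC][3-12 ALLOC][13-53 FREE]
Op 5: d = malloc(6) -> d = 13; heap: [0-2 ALLOC][3-12 ALLOC][13-18 ALLOC][19-53 FREE]
Op 6: e = malloc(12) -> e = 19; heap: [0-2 ALLOC][3-12 ALLOC][13-18 ALLOC][19-30 ALLOC][31-53 FREE]
Op 7: c = realloc(c, 15) -> c = 31; heap: [0-2 ALLOC][3-12 FREE][13-18 ALLOC][19-30 ALLOC][31-45 ALLOC][46-53 FREE]
Op 8: f = malloc(9) -> f = 3; heap: [0-2 ALLOC][3-11 ALLOC][12-12 FREE][13-18 ALLOC][19-30 ALLOC][31-45 ALLOC][46-53 FREE]
malloc(2): first-fit scan over [0-2 ALLOC][3-11 ALLOC][12-12 FREE][13-18 ALLOC][19-30 ALLOC][31-45 ALLOC][46-53 FREE] -> 46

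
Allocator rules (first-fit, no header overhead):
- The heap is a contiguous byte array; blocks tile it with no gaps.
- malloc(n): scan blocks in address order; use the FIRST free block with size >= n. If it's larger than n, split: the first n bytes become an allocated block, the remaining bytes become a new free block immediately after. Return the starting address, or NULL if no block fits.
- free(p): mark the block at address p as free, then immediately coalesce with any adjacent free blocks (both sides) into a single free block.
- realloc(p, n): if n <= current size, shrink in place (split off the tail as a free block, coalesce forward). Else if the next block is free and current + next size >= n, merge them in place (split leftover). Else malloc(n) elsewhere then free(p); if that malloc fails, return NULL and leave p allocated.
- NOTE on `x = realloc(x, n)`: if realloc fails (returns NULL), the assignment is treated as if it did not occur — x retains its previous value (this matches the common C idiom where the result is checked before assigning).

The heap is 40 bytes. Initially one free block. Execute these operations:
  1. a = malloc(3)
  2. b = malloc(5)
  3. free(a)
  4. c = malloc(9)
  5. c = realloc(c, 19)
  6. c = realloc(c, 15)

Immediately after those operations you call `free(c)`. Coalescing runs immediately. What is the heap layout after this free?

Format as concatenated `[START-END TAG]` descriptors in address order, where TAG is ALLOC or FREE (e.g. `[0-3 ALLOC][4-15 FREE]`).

Op 1: a = malloc(3) -> a = 0; heap: [0-2 ALLOC][3-39 FREE]
Op 2: b = malloc(5) -> b = 3; heap: [0-2 ALLOC][3-7 ALLOC][8-39 FREE]
Op 3: free(a) -> (freed a); heap: [0-2 FREE][3-7 ALLOC][8-39 FREE]
Op 4: c = malloc(9) -> c = 8; heap: [0-2 FREE][3-7 ALLOC][8-16 ALLOC][17-39 FREE]
Op 5: c = realloc(c, 19) -> c = 8; heap: [0-2 FREE][3-7 ALLOC][8-26 ALLOC][27-39 FREE]
Op 6: c = realloc(c, 15) -> c = 8; heap: [0-2 FREE][3-7 ALLOC][8-22 ALLOC][23-39 FREE]
free(c): c = 8 -> block [8-22 ALLOC]; mark free, coalesce with adjacent free neighbors -> [0-2 FREE][3-7 ALLOC][8-39 FREE]

Answer: [0-2 FREE][3-7 ALLOC][8-39 FREE]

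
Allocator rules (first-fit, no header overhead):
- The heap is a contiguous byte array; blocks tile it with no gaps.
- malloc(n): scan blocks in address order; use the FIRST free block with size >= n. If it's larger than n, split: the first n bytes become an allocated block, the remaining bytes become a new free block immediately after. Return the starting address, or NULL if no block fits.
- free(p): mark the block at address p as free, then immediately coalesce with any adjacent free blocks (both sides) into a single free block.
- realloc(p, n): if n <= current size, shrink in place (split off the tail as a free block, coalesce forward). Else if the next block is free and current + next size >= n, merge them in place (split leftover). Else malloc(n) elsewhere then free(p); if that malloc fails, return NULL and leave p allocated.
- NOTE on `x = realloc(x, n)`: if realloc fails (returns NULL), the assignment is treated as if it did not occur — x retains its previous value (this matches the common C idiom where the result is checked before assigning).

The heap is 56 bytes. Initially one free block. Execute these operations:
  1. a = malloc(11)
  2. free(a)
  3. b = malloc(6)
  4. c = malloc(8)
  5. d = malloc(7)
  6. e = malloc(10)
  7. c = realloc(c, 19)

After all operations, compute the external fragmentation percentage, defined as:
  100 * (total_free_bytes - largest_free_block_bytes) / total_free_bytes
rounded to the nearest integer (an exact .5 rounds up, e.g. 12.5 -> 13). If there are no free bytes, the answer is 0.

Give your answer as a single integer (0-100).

Op 1: a = malloc(11) -> a = 0; heap: [0-10 ALLOC][11-55 FREE]
Op 2: free(a) -> (freed a); heap: [0-55 FREE]
Op 3: b = malloc(6) -> b = 0; heap: [0-5 ALLOC][6-55 FREE]
Op 4: c = malloc(8) -> c = 6; heap: [0-5 ALLOC][6-13 ALLOC][14-55 FREE]
Op 5: d = malloc(7) -> d = 14; heap: [0-5 ALLOC][6-13 ALLOC][14-20 ALLOC][21-55 FREE]
Op 6: e = malloc(10) -> e = 21; heap: [0-5 ALLOC][6-13 ALLOC][14-20 ALLOC][21-30 ALLOC][31-55 FREE]
Op 7: c = realloc(c, 19) -> c = 31; heap: [0-5 ALLOC][6-13 FREE][14-20 ALLOC][21-30 ALLOC][31-49 ALLOC][50-55 FREE]
Free blocks: [8 6] total_free=14 largest=8 -> 100*(14-8)/14 = 600/14 ≈ 42.857 -> rounds to 43

Answer: 43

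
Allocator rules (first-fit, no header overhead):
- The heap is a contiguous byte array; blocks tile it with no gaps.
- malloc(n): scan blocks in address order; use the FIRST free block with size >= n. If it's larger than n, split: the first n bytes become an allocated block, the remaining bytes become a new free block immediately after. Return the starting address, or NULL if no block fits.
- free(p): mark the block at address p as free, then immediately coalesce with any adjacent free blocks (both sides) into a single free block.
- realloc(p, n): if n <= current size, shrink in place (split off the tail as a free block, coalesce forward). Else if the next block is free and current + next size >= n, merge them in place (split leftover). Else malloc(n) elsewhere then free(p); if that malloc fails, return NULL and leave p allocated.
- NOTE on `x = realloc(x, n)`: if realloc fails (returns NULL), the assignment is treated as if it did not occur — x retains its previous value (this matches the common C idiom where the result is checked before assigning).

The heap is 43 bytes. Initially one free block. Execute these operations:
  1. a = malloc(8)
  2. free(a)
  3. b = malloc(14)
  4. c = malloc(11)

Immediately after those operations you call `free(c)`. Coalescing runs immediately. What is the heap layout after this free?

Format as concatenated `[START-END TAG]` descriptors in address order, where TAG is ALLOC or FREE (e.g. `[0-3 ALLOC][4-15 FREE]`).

Answer: [0-13 ALLOC][14-42 FREE]

Derivation:
Op 1: a = malloc(8) -> a = 0; heap: [0-7 ALLOC][8-42 FREE]
Op 2: free(a) -> (freed a); heap: [0-42 FREE]
Op 3: b = malloc(14) -> b = 0; heap: [0-13 ALLOC][14-42 FREE]
Op 4: c = malloc(11) -> c = 14; heap: [0-13 ALLOC][14-24 ALLOC][25-42 FREE]
free(c): c = 14 -> block [14-24 ALLOC]; mark free, coalesce with adjacent free neighbors -> [0-13 ALLOC][14-42 FREE]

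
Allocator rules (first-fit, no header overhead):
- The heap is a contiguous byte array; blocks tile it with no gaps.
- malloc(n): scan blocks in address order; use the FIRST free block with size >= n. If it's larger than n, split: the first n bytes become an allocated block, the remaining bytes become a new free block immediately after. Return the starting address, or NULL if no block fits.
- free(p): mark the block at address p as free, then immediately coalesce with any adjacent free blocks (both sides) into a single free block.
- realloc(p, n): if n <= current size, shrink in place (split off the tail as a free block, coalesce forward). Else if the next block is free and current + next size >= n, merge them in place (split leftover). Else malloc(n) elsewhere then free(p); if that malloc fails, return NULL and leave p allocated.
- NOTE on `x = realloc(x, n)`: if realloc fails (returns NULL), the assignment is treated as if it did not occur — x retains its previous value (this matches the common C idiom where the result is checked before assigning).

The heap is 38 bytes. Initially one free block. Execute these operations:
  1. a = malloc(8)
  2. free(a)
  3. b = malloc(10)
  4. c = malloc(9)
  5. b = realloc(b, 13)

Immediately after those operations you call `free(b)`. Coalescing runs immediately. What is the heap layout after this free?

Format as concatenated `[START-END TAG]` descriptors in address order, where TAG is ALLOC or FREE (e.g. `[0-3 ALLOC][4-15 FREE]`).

Op 1: a = malloc(8) -> a = 0; heap: [0-7 ALLOC][8-37 FREE]
Op 2: free(a) -> (freed a); heap: [0-37 FREE]
Op 3: b = malloc(10) -> b = 0; heap: [0-9 ALLOC][10-37 FREE]
Op 4: c = malloc(9) -> c = 10; heap: [0-9 ALLOC][10-18 ALLOC][19-37 FREE]
Op 5: b = realloc(b, 13) -> b = 19; heap: [0-9 FREE][10-18 ALLOC][19-31 ALLOC][32-37 FREE]
free(b): b = 19 -> block [19-31 ALLOC]; mark free, coalesce with adjacent free neighbors -> [0-9 FREE][10-18 ALLOC][19-37 FREE]

Answer: [0-9 FREE][10-18 ALLOC][19-37 FREE]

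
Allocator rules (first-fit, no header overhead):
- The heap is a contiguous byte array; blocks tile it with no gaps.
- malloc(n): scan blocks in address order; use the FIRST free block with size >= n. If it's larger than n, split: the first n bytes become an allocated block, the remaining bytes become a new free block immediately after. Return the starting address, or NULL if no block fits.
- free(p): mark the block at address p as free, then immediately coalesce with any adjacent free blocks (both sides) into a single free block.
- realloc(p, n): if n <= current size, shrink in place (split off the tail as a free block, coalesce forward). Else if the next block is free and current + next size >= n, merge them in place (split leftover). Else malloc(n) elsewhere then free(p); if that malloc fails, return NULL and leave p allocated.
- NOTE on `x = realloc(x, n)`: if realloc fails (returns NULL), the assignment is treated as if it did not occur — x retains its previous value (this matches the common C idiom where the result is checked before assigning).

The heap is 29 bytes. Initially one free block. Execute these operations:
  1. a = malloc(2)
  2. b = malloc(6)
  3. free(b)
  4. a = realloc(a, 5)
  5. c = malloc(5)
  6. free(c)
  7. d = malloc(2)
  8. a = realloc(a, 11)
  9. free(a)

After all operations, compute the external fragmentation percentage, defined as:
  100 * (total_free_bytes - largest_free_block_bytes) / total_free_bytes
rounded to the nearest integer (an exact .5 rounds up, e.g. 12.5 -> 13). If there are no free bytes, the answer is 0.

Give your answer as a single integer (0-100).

Answer: 19

Derivation:
Op 1: a = malloc(2) -> a = 0; heap: [0-1 ALLOC][2-28 FREE]
Op 2: b = malloc(6) -> b = 2; heap: [0-1 ALLOC][2-7 ALLOC][8-28 FREE]
Op 3: free(b) -> (freed b); heap: [0-1 ALLOC][2-28 FREE]
Op 4: a = realloc(a, 5) -> a = 0; heap: [0-4 ALLOC][5-28 FREE]
Op 5: c = malloc(5) -> c = 5; heap: [0-4 ALLOC][5-9 ALLOC][10-28 FREE]
Op 6: free(c) -> (freed c); heap: [0-4 ALLOC][5-28 FREE]
Op 7: d = malloc(2) -> d = 5; heap: [0-4 ALLOC][5-6 ALLOC][7-28 FREE]
Op 8: a = realloc(a, 11) -> a = 7; heap: [0-4 FREE][5-6 ALLOC][7-17 ALLOC][18-28 FREE]
Op 9: free(a) -> (freed a); heap: [0-4 FREE][5-6 ALLOC][7-28 FREE]
Free blocks: [5 22] total_free=27 largest=22 -> 100*(27-22)/27 = 500/27 ≈ 18.519 -> rounds to 19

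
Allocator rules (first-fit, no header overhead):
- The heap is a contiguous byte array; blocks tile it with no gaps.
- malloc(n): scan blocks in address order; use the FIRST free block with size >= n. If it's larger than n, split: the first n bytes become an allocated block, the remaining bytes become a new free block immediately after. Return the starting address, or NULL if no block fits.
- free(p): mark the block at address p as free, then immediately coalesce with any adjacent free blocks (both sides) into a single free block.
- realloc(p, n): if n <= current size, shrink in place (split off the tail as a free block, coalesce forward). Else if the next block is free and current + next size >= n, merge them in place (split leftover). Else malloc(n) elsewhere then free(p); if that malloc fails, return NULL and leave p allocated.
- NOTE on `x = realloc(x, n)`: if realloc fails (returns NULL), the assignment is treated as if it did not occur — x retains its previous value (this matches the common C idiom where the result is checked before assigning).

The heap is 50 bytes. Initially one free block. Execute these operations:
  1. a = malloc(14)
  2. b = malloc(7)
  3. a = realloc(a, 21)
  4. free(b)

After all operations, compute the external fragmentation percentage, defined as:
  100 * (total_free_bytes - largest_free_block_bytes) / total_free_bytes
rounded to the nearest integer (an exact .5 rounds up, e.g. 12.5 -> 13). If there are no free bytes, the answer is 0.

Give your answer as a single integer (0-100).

Answer: 28

Derivation:
Op 1: a = malloc(14) -> a = 0; heap: [0-13 ALLOC][14-49 FREE]
Op 2: b = malloc(7) -> b = 14; heap: [0-13 ALLOC][14-20 ALLOC][21-49 FREE]
Op 3: a = realloc(a, 21) -> a = 21; heap: [0-13 FREE][14-20 ALLOC][21-41 ALLOC][42-49 FREE]
Op 4: free(b) -> (freed b); heap: [0-20 FREE][21-41 ALLOC][42-49 FREE]
Free blocks: [21 8] total_free=29 largest=21 -> 100*(29-21)/29 = 800/29 ≈ 27.586 -> rounds to 28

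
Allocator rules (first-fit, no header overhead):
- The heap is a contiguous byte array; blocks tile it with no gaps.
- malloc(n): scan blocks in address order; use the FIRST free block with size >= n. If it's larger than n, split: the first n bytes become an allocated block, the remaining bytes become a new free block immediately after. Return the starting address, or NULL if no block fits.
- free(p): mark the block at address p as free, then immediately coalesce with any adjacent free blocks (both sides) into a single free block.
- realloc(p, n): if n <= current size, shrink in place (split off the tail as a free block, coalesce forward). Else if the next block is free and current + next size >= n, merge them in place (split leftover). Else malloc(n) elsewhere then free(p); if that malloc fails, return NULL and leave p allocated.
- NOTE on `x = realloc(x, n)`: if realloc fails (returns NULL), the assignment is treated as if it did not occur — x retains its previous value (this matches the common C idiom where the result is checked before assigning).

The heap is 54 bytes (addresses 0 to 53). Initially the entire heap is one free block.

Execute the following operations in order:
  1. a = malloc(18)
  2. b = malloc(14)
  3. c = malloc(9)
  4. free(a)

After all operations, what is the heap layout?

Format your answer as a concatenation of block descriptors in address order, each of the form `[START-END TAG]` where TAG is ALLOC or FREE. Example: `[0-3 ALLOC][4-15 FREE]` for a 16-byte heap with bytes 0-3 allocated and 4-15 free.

Op 1: a = malloc(18) -> a = 0; heap: [0-17 ALLOC][18-53 FREE]
Op 2: b = malloc(14) -> b = 18; heap: [0-17 ALLOC][18-31 ALLOC][32-53 FREE]
Op 3: c = malloc(9) -> c = 32; heap: [0-17 ALLOC][18-31 ALLOC][32-40 ALLOC][41-53 FREE]
Op 4: free(a) -> (freed a); heap: [0-17 FREE][18-31 ALLOC][32-40 ALLOC][41-53 FREE]

Answer: [0-17 FREE][18-31 ALLOC][32-40 ALLOC][41-53 FREE]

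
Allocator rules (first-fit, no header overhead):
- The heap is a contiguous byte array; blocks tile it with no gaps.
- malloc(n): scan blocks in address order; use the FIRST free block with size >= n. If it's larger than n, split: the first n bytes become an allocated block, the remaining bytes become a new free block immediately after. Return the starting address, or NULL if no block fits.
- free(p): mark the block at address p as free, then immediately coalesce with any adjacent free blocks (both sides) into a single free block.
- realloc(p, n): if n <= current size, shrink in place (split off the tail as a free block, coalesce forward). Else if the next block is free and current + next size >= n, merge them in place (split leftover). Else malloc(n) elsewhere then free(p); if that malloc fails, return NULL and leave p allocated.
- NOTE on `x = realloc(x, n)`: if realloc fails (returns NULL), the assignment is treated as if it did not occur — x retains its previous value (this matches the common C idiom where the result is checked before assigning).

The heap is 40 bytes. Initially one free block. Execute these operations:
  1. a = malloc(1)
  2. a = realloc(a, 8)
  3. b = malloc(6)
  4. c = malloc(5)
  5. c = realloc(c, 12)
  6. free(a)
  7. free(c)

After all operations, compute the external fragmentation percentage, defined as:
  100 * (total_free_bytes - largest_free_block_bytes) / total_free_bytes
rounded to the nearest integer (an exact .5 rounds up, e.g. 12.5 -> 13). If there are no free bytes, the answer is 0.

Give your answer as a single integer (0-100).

Op 1: a = malloc(1) -> a = 0; heap: [0-0 ALLOC][1-39 FREE]
Op 2: a = realloc(a, 8) -> a = 0; heap: [0-7 ALLOC][8-39 FREE]
Op 3: b = malloc(6) -> b = 8; heap: [0-7 ALLOC][8-13 ALLOC][14-39 FREE]
Op 4: c = malloc(5) -> c = 14; heap: [0-7 ALLOC][8-13 ALLOC][14-18 ALLOC][19-39 FREE]
Op 5: c = realloc(c, 12) -> c = 14; heap: [0-7 ALLOC][8-13 ALLOC][14-25 ALLOC][26-39 FREE]
Op 6: free(a) -> (freed a); heap: [0-7 FREE][8-13 ALLOC][14-25 ALLOC][26-39 FREE]
Op 7: free(c) -> (freed c); heap: [0-7 FREE][8-13 ALLOC][14-39 FREE]
Free blocks: [8 26] total_free=34 largest=26 -> 100*(34-26)/34 = 800/34 ≈ 23.529 -> rounds to 24

Answer: 24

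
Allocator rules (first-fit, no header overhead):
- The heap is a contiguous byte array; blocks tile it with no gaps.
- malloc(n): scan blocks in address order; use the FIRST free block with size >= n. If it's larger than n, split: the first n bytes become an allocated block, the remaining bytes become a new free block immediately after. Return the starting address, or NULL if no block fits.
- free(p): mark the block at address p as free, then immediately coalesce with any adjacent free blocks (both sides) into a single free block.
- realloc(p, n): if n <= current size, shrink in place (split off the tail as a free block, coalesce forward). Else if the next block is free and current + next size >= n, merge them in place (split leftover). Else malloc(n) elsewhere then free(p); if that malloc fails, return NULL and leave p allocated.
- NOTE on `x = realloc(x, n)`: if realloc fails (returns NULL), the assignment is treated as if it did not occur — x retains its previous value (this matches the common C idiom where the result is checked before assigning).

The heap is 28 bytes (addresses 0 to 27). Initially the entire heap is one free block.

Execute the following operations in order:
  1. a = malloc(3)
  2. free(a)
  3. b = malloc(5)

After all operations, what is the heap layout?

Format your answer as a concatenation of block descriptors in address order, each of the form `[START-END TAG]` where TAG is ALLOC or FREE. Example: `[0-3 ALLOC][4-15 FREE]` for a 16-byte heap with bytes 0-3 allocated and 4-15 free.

Op 1: a = malloc(3) -> a = 0; heap: [0-2 ALLOC][3-27 FREE]
Op 2: free(a) -> (freed a); heap: [0-27 FREE]
Op 3: b = malloc(5) -> b = 0; heap: [0-4 ALLOC][5-27 FREE]

Answer: [0-4 ALLOC][5-27 FREE]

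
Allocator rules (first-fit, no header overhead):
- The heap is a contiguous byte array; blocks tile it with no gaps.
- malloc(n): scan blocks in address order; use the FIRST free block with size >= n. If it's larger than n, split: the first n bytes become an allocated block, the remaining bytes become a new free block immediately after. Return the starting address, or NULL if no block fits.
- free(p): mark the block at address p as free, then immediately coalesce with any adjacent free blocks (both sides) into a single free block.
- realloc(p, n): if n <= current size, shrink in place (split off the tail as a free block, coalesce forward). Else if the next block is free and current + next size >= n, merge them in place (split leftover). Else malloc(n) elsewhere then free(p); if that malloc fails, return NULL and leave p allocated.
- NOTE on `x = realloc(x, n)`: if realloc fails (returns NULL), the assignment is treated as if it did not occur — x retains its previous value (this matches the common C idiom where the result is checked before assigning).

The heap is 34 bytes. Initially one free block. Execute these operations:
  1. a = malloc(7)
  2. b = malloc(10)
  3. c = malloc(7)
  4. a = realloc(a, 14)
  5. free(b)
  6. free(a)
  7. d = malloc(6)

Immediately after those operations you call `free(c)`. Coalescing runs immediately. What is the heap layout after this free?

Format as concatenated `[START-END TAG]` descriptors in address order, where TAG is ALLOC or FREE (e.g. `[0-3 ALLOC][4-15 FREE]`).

Op 1: a = malloc(7) -> a = 0; heap: [0-6 ALLOC][7-33 FREE]
Op 2: b = malloc(10) -> b = 7; heap: [0-6 ALLOC][7-16 ALLOC][17-33 FREE]
Op 3: c = malloc(7) -> c = 17; heap: [0-6 ALLOC][7-16 ALLOC][17-23 ALLOC][24-33 FREE]
Op 4: a = realloc(a, 14) -> NULL (a unchanged); heap: [0-6 ALLOC][7-16 ALLOC][17-23 ALLOC][24-33 FREE]
Op 5: free(b) -> (freed b); heap: [0-6 ALLOC][7-16 FREE][17-23 ALLOC][24-33 FREE]
Op 6: free(a) -> (freed a); heap: [0-16 FREE][17-23 ALLOC][24-33 FREE]
Op 7: d = malloc(6) -> d = 0; heap: [0-5 ALLOC][6-16 FREE][17-23 ALLOC][24-33 FREE]
free(c): c = 17 -> block [17-23 ALLOC]; mark free, coalesce with adjacent free neighbors -> [0-5 ALLOC][6-33 FREE]

Answer: [0-5 ALLOC][6-33 FREE]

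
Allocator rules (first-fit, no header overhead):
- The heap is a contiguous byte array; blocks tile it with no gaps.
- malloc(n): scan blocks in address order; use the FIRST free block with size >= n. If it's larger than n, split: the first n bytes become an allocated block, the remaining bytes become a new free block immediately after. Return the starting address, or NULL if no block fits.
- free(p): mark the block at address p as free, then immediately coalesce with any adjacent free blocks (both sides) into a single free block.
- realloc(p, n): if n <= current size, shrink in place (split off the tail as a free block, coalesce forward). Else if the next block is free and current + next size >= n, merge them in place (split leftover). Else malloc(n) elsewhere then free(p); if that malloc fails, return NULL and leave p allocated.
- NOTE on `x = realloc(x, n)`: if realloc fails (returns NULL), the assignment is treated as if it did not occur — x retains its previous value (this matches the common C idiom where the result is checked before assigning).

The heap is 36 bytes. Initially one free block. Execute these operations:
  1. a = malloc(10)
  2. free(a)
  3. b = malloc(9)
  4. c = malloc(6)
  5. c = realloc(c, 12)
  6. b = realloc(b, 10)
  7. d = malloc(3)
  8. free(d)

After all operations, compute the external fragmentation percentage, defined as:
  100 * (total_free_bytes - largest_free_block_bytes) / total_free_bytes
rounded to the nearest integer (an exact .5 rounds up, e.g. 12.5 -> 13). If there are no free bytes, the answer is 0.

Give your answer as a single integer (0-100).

Op 1: a = malloc(10) -> a = 0; heap: [0-9 ALLOC][10-35 FREE]
Op 2: free(a) -> (freed a); heap: [0-35 FREE]
Op 3: b = malloc(9) -> b = 0; heap: [0-8 ALLOC][9-35 FREE]
Op 4: c = malloc(6) -> c = 9; heap: [0-8 ALLOC][9-14 ALLOC][15-35 FREE]
Op 5: c = realloc(c, 12) -> c = 9; heap: [0-8 ALLOC][9-20 ALLOC][21-35 FREE]
Op 6: b = realloc(b, 10) -> b = 21; heap: [0-8 FREE][9-20 ALLOC][21-30 ALLOC][31-35 FREE]
Op 7: d = malloc(3) -> d = 0; heap: [0-2 ALLOC][3-8 FREE][9-20 ALLOC][21-30 ALLOC][31-35 FREE]
Op 8: free(d) -> (freed d); heap: [0-8 FREE][9-20 ALLOC][21-30 ALLOC][31-35 FREE]
Free blocks: [9 5] total_free=14 largest=9 -> 100*(14-9)/14 = 500/14 ≈ 35.714 -> rounds to 36

Answer: 36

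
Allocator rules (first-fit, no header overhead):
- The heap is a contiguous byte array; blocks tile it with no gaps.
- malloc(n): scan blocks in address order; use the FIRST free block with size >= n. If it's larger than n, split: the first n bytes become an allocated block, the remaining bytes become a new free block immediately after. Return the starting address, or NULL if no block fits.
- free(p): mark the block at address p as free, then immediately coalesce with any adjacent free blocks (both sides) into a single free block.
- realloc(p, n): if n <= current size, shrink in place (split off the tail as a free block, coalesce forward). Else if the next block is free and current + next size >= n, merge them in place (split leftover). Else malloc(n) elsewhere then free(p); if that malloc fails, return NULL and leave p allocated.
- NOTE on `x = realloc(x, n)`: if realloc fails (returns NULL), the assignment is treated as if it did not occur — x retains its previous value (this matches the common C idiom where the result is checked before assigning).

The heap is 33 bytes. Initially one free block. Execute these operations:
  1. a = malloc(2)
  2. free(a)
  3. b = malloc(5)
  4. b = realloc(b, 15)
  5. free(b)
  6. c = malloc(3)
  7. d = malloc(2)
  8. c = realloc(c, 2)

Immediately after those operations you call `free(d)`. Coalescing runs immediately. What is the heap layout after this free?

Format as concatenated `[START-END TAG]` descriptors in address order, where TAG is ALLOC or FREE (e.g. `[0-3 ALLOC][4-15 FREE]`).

Answer: [0-1 ALLOC][2-32 FREE]

Derivation:
Op 1: a = malloc(2) -> a = 0; heap: [0-1 ALLOC][2-32 FREE]
Op 2: free(a) -> (freed a); heap: [0-32 FREE]
Op 3: b = malloc(5) -> b = 0; heap: [0-4 ALLOC][5-32 FREE]
Op 4: b = realloc(b, 15) -> b = 0; heap: [0-14 ALLOC][15-32 FREE]
Op 5: free(b) -> (freed b); heap: [0-32 FREE]
Op 6: c = malloc(3) -> c = 0; heap: [0-2 ALLOC][3-32 FREE]
Op 7: d = malloc(2) -> d = 3; heap: [0-2 ALLOC][3-4 ALLOC][5-32 FREE]
Op 8: c = realloc(c, 2) -> c = 0; heap: [0-1 ALLOC][2-2 FREE][3-4 ALLOC][5-32 FREE]
free(d): d = 3 -> block [3-4 ALLOC]; mark free, coalesce with adjacent free neighbors -> [0-1 ALLOC][2-32 FREE]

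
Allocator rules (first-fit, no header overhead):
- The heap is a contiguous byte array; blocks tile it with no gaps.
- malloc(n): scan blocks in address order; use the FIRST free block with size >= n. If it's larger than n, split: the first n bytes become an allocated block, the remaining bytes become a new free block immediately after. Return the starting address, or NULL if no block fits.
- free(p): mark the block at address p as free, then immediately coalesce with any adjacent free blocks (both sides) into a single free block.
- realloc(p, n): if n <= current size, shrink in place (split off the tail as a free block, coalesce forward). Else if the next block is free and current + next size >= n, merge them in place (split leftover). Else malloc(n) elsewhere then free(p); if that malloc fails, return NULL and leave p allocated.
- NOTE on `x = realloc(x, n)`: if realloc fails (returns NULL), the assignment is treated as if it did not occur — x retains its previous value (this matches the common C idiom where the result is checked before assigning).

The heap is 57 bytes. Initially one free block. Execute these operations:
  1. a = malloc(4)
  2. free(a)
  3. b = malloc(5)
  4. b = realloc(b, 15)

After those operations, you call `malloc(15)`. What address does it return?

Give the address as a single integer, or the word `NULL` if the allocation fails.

Op 1: a = malloc(4) -> a = 0; heap: [0-3 ALLOC][4-56 FREE]
Op 2: free(a) -> (freed a); heap: [0-56 FREE]
Op 3: b = malloc(5) -> b = 0; heap: [0-4 ALLOC][5-56 FREE]
Op 4: b = realloc(b, 15) -> b = 0; heap: [0-14 ALLOC][15-56 FREE]
malloc(15): first-fit scan over [0-14 ALLOC][15-56 FREE] -> 15

Answer: 15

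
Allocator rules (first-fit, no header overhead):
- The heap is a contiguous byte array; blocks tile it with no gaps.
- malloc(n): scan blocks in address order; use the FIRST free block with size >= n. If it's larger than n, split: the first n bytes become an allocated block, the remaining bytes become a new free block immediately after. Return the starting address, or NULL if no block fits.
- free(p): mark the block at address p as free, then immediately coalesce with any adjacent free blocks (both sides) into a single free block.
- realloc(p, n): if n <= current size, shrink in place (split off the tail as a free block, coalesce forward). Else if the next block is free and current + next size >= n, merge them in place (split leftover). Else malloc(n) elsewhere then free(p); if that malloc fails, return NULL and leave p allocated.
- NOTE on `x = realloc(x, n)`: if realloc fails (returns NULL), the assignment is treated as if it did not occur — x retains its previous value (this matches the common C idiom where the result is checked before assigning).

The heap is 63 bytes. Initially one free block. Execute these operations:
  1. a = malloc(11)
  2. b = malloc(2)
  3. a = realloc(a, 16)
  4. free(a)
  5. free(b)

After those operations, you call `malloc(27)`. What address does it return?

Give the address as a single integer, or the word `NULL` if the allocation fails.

Op 1: a = malloc(11) -> a = 0; heap: [0-10 ALLOC][11-62 FREE]
Op 2: b = malloc(2) -> b = 11; heap: [0-10 ALLOC][11-12 ALLOC][13-62 FREE]
Op 3: a = realloc(a, 16) -> a = 13; heap: [0-10 FREE][11-12 ALLOC][13-28 ALLOC][29-62 FREE]
Op 4: free(a) -> (freed a); heap: [0-10 FREE][11-12 ALLOC][13-62 FREE]
Op 5: free(b) -> (freed b); heap: [0-62 FREE]
malloc(27): first-fit scan over [0-62 FREE] -> 0

Answer: 0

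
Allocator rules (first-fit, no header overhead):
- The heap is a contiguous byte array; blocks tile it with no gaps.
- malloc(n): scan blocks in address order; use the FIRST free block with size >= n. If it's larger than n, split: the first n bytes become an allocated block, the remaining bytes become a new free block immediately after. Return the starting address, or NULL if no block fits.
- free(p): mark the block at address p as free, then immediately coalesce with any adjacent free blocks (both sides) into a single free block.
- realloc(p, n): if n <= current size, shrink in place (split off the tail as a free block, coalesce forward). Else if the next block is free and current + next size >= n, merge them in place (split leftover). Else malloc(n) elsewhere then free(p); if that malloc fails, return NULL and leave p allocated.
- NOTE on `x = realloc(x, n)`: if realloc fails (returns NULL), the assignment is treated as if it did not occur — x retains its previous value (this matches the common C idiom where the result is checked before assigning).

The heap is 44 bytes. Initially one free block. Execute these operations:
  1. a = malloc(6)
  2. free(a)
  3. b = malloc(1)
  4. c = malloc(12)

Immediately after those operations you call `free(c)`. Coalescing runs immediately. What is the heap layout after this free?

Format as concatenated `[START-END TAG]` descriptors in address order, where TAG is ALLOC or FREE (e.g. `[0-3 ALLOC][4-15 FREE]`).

Op 1: a = malloc(6) -> a = 0; heap: [0-5 ALLOC][6-43 FREE]
Op 2: free(a) -> (freed a); heap: [0-43 FREE]
Op 3: b = malloc(1) -> b = 0; heap: [0-0 ALLOC][1-43 FREE]
Op 4: c = malloc(12) -> c = 1; heap: [0-0 ALLOC][1-12 ALLOC][13-43 FREE]
free(c): c = 1 -> block [1-12 ALLOC]; mark free, coalesce with adjacent free neighbors -> [0-0 ALLOC][1-43 FREE]

Answer: [0-0 ALLOC][1-43 FREE]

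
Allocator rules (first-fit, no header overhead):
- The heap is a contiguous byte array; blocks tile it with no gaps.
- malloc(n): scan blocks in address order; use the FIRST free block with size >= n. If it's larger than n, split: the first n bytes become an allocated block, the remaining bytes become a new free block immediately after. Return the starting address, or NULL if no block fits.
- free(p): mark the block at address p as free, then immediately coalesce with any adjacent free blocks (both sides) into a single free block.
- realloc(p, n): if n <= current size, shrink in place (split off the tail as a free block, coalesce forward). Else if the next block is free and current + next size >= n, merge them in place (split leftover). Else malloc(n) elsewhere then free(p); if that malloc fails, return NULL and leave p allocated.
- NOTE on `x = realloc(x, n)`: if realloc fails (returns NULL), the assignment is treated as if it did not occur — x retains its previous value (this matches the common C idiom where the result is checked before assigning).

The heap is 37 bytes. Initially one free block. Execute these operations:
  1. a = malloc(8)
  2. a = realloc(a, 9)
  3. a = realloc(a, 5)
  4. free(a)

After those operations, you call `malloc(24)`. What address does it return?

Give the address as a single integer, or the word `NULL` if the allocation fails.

Op 1: a = malloc(8) -> a = 0; heap: [0-7 ALLOC][8-36 FREE]
Op 2: a = realloc(a, 9) -> a = 0; heap: [0-8 ALLOC][9-36 FREE]
Op 3: a = realloc(a, 5) -> a = 0; heap: [0-4 ALLOC][5-36 FREE]
Op 4: free(a) -> (freed a); heap: [0-36 FREE]
malloc(24): first-fit scan over [0-36 FREE] -> 0

Answer: 0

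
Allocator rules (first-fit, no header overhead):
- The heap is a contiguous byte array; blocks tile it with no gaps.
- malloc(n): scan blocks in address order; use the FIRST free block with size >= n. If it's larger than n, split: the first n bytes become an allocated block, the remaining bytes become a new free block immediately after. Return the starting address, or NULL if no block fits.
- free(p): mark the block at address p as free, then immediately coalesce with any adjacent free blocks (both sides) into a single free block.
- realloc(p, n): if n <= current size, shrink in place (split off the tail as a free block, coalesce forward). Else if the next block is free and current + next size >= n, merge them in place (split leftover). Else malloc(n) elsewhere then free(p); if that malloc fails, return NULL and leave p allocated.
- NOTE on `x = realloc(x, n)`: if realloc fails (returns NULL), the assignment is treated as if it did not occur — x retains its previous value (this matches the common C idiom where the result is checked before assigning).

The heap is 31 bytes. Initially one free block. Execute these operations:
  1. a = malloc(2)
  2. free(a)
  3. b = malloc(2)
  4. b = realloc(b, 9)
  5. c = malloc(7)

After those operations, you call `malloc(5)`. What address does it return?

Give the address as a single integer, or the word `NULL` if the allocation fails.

Op 1: a = malloc(2) -> a = 0; heap: [0-1 ALLOC][2-30 FREE]
Op 2: free(a) -> (freed a); heap: [0-30 FREE]
Op 3: b = malloc(2) -> b = 0; heap: [0-1 ALLOC][2-30 FREE]
Op 4: b = realloc(b, 9) -> b = 0; heap: [0-8 ALLOC][9-30 FREE]
Op 5: c = malloc(7) -> c = 9; heap: [0-8 ALLOC][9-15 ALLOC][16-30 FREE]
malloc(5): first-fit scan over [0-8 ALLOC][9-15 ALLOC][16-30 FREE] -> 16

Answer: 16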